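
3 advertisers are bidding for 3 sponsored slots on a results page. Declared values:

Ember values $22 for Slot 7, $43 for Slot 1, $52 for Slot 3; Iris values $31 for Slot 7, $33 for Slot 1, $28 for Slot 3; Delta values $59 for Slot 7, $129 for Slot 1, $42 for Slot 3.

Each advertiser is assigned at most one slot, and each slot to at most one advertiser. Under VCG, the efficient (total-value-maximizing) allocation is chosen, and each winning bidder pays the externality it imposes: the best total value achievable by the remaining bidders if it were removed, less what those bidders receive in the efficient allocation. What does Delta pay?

Efficient allocation: Ember→Slot 3 ($52), Iris→Slot 7 ($31), Delta→Slot 1 ($129); total welfare W = $212.
Delta receives Slot 1 at value $129, so the others get W − 129 = $83.
Without Delta: best allocation of the remaining 2 bidders over all 3 slots is Ember→Slot 3 ($52), Iris→Slot 1 ($33), total $85.
VCG payment = (others' best without Delta) − (others' welfare with Delta) = 85 − 83 = $2.

Delta pays $2.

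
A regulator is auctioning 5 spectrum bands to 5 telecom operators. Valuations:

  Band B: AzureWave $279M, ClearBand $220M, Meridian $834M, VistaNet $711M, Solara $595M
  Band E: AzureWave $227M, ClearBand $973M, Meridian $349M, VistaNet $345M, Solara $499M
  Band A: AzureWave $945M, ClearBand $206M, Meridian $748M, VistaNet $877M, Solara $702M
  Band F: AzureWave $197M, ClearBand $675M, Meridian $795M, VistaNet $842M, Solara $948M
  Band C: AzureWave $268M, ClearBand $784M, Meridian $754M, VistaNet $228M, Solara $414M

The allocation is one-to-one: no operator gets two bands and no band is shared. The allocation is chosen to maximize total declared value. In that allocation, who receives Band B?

Optimal: AzureWave→Band A ($945M), ClearBand→Band E ($973M), Meridian→Band C ($754M), VistaNet→Band B ($711M), Solara→Band F ($948M) — total 945+973+754+711+948 = $4331M.
Max-entry greedy (repeatedly take the single best remaining cell) gives $3928M, worse by 403.
Next-best assignment: AzureWave→Band A, ClearBand→Band E, Meridian→Band C, VistaNet→Band F, Solara→Band B = $4109M.
VistaNet's own top band is Band A ($877M), but forcing VistaNet→Band A and reassigning the rest optimally gives only $3900M — worse by 431.

VistaNet receives Band B.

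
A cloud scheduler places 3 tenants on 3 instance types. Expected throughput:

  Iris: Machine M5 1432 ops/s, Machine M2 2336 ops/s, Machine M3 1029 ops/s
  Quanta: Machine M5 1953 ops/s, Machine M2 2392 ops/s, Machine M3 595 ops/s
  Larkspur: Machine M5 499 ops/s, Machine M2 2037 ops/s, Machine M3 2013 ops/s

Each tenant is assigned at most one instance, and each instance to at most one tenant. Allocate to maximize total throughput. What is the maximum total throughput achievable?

Maximum total: 6302 ops/s

Optimal: Iris→Machine M2 (2336 ops/s), Quanta→Machine M5 (1953 ops/s), Larkspur→Machine M3 (2013 ops/s) — total 2336+1953+2013 = 6302 ops/s.
Max-entry greedy (repeatedly take the single best remaining cell) gives 5837 ops/s, worse by 465.
Next-best assignment: Iris→Machine M5, Quanta→Machine M2, Larkspur→Machine M3 = 5837 ops/s.
No other one-to-one assignment exceeds 6302 ops/s.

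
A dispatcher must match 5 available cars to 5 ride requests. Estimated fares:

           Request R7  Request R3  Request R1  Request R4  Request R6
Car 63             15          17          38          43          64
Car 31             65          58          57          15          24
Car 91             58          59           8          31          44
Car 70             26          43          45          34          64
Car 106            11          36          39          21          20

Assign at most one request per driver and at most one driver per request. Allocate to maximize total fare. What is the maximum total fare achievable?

Maximum total: $270

This is the linear assignment problem.
Optimal: Car 63→Request R4 ($43), Car 31→Request R7 ($65), Car 91→Request R3 ($59), Car 70→Request R6 ($64), Car 106→Request R1 ($39) — total 43+65+59+64+39 = $270.
Column-greedy (each request in turn goes to its best remaining driver) gives $232, worse by 38.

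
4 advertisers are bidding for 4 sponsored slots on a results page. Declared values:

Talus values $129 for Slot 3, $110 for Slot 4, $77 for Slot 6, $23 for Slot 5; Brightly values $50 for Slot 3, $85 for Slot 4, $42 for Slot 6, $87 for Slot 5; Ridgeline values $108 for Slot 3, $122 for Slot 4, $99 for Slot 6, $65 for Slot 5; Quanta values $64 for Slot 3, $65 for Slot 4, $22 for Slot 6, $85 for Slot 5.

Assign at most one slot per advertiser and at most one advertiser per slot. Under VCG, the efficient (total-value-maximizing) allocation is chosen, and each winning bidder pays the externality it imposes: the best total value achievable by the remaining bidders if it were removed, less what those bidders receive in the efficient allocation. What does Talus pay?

Talus pays $9.

Efficient allocation: Talus→Slot 3 ($129), Brightly→Slot 4 ($85), Ridgeline→Slot 6 ($99), Quanta→Slot 5 ($85); total welfare W = $398.
Talus receives Slot 3 at value $129, so the others get W − 129 = $269.
Without Talus: best allocation of the remaining 3 bidders over all 4 slots is Brightly→Slot 4 ($85), Ridgeline→Slot 3 ($108), Quanta→Slot 5 ($85), total $278.
VCG payment = (others' best without Talus) − (others' welfare with Talus) = 278 − 269 = $9.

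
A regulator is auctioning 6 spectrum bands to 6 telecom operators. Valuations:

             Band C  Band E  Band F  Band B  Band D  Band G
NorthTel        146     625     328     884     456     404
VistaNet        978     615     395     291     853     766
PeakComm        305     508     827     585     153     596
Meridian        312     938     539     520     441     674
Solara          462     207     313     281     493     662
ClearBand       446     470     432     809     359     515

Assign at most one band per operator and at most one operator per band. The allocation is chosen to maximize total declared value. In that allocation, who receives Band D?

NorthTel receives Band D.

Optimal: NorthTel→Band D ($456M), VistaNet→Band C ($978M), PeakComm→Band F ($827M), Meridian→Band E ($938M), Solara→Band G ($662M), ClearBand→Band B ($809M) — total 456+978+827+938+662+809 = $4670M.
Row-greedy (each operator in turn takes its best remaining band) gives $4648M, worse by 22.
Swapping ClearBand↔NorthTel (ClearBand→Band D $359M, NorthTel→Band B $884M) loses 22.
No other one-to-one assignment exceeds $4670M.
NorthTel's own top band is Band B ($884M), but forcing NorthTel→Band B and reassigning the rest optimally gives only $4648M — worse by 22.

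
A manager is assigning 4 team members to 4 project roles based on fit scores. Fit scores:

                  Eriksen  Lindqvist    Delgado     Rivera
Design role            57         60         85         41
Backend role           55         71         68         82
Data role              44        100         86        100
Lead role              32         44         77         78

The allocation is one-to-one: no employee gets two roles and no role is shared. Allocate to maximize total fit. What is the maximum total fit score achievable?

Max total: 318 pts

This is a one-to-one assignment (maximum-weight bipartite matching).
Optimal: Eriksen→Backend role (55 pts), Lindqvist→Data role (100 pts), Delgado→Design role (85 pts), Rivera→Lead role (78 pts) — total 55+100+85+78 = 318 pts.
Max-entry greedy (repeatedly take the single best remaining cell) gives 299 pts, worse by 19.
Checked against all permutations: 318 pts is optimal.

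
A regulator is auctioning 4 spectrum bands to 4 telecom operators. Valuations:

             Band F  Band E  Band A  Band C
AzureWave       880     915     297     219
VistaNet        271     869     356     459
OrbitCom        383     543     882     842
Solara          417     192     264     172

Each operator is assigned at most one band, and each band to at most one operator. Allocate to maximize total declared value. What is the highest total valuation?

Maximum total: $2855M

This is a one-to-one assignment (maximum-weight bipartite matching).
Optimal: AzureWave→Band F ($880M), VistaNet→Band E ($869M), OrbitCom→Band C ($842M), Solara→Band A ($264M) — total 880+869+842+264 = $2855M.
Row-greedy (each operator in turn takes its best remaining band) gives $2673M, worse by 182.
Next-best assignment: AzureWave→Band F, VistaNet→Band E, OrbitCom→Band A, Solara→Band C = $2803M.
Swapping OrbitCom↔VistaNet (OrbitCom→Band E $543M, VistaNet→Band C $459M) loses 709.
No other one-to-one assignment exceeds $2855M.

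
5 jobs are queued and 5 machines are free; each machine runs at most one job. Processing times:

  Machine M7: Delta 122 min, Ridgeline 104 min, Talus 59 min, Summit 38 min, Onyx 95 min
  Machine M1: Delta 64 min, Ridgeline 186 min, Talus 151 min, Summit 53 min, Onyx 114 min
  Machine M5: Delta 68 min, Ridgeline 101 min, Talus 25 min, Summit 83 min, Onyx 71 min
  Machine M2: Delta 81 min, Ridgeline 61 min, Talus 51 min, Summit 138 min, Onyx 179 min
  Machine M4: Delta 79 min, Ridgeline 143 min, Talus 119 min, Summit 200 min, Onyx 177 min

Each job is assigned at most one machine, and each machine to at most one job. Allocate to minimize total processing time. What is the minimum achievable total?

Treat this as an assignment problem: match each job to one machine.
Optimal: Delta→Machine M4 (79 min), Ridgeline→Machine M2 (61 min), Talus→Machine M5 (25 min), Summit→Machine M1 (53 min), Onyx→Machine M7 (95 min) — total 79+61+25+53+95 = 313 min.
Column-greedy (each machine in turn goes to its cheapest remaining job) gives 365 min, worse by 52.
Next-best assignment: Delta→Machine M4, Ridgeline→Machine M2, Talus→Machine M5, Summit→Machine M7, Onyx→Machine M1 = 317 min.

Min total: 313 min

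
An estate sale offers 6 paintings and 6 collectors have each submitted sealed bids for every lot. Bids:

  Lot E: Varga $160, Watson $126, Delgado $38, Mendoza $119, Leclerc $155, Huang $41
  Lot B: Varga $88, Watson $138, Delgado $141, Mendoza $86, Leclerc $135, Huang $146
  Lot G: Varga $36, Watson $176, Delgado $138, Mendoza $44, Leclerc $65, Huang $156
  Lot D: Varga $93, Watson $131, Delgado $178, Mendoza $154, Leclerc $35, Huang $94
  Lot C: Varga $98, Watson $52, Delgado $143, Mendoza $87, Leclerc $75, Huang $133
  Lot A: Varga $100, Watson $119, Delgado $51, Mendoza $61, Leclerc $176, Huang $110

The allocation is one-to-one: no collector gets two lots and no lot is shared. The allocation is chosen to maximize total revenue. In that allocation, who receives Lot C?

Delgado receives Lot C.

Optimal: Varga→Lot E ($160), Watson→Lot G ($176), Delgado→Lot C ($143), Mendoza→Lot D ($154), Leclerc→Lot A ($176), Huang→Lot B ($146) — total 160+176+143+154+176+146 = $955.
Row-greedy (each collector in turn takes its best remaining lot) gives $923, worse by 32.
Next-best assignment: Varga→Lot E, Watson→Lot G, Delgado→Lot B, Mendoza→Lot D, Leclerc→Lot A, Huang→Lot C = $940.
No other one-to-one assignment exceeds $955.
Delgado's own top lot is Lot D ($178), but forcing Delgado→Lot D and reassigning the rest optimally gives only $923 — worse by 32.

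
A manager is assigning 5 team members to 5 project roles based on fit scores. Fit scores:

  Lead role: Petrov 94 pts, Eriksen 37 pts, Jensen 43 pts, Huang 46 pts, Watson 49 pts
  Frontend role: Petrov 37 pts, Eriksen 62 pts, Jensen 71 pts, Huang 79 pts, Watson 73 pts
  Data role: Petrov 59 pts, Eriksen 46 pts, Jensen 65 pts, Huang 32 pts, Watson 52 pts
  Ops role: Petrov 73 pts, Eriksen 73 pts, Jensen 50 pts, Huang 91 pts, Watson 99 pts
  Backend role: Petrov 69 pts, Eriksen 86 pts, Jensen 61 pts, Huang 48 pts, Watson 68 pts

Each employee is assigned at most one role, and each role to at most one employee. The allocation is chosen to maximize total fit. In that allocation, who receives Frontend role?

Huang receives Frontend role.

Optimal: Petrov→Lead role (94 pts), Eriksen→Backend role (86 pts), Jensen→Data role (65 pts), Huang→Frontend role (79 pts), Watson→Ops role (99 pts) — total 94+86+65+79+99 = 423 pts.
Row-greedy (each employee in turn takes its best remaining role) gives 394 pts, worse by 29.
Every other assignment is strictly worse.
Huang's own top role is Ops role (91 pts), but forcing Huang→Ops role and reassigning the rest optimally gives only 409 pts — worse by 14.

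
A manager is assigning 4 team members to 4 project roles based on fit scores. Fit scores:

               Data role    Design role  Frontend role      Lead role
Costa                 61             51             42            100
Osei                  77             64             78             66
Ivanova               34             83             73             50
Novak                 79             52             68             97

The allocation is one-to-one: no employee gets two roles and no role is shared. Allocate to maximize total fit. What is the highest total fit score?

This is a one-to-one assignment (maximum-weight bipartite matching).
Optimal: Costa→Lead role (100 pts), Osei→Frontend role (78 pts), Ivanova→Design role (83 pts), Novak→Data role (79 pts) — total 100+78+83+79 = 340 pts.
Next-best assignment: Costa→Lead role, Osei→Data role, Ivanova→Design role, Novak→Frontend role = 328 pts.

Max total: 340 pts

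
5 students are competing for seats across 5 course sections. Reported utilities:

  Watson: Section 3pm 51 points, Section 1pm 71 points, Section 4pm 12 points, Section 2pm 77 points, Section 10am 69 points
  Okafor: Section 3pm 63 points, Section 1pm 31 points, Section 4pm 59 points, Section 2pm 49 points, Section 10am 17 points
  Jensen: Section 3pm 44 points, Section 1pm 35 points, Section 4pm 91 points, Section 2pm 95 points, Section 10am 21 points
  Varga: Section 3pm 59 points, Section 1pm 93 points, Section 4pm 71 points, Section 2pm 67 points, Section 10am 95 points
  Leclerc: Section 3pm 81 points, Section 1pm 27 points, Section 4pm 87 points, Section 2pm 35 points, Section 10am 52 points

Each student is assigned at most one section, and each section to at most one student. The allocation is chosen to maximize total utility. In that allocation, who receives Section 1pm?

Optimal: Watson→Section 1pm (71 points), Okafor→Section 3pm (63 points), Jensen→Section 2pm (95 points), Varga→Section 10am (95 points), Leclerc→Section 4pm (87 points) — total 71+63+95+95+87 = 411 points.
Row-greedy (each student in turn takes its best remaining section) gives 353 points, worse by 58.
Next-best assignment: Watson→Section 10am, Okafor→Section 3pm, Jensen→Section 2pm, Varga→Section 1pm, Leclerc→Section 4pm = 407 points.
Watson's own top section is Section 2pm (77 points), but forcing Watson→Section 2pm and reassigning the rest optimally gives only 376 points — worse by 35.

Watson receives Section 1pm.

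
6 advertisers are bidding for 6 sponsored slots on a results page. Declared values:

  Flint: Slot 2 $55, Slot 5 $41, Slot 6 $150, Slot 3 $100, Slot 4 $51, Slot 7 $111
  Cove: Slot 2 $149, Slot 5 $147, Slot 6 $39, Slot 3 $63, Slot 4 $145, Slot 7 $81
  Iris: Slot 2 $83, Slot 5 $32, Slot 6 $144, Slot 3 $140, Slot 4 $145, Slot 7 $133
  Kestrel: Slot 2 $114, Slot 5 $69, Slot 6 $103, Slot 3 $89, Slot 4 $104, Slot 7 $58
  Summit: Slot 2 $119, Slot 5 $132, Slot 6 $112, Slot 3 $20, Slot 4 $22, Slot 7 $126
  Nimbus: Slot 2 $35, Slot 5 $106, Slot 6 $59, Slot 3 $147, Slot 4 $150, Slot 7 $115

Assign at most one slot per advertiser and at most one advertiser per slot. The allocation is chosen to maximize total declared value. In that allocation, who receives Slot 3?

Optimal: Flint→Slot 6 ($150), Cove→Slot 5 ($147), Iris→Slot 4 ($145), Kestrel→Slot 2 ($114), Summit→Slot 7 ($126), Nimbus→Slot 3 ($147) — total 150+147+145+114+126+147 = $829.
Next-best assignment: Flint→Slot 6, Cove→Slot 5, Iris→Slot 3, Kestrel→Slot 2, Summit→Slot 7, Nimbus→Slot 4 = $827.
No other one-to-one assignment exceeds $829.
Nimbus's own top slot is Slot 4 ($150), but forcing Nimbus→Slot 4 and reassigning the rest optimally gives only $827 — worse by 2.

Nimbus receives Slot 3.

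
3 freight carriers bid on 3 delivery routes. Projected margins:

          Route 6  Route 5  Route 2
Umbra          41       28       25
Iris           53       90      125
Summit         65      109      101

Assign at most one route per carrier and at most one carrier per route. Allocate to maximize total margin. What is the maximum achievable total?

Optimal: Umbra→Route 6 ($41k), Iris→Route 2 ($125k), Summit→Route 5 ($109k) — total 41+125+109 = $275k.
Column-greedy (each route in turn goes to its best remaining carrier) gives $180k, worse by 95.
Swapping Summit↔Umbra (Summit→Route 6 $65k, Umbra→Route 5 $28k) loses 57.
Every other assignment is strictly worse.

Maximum total: $275k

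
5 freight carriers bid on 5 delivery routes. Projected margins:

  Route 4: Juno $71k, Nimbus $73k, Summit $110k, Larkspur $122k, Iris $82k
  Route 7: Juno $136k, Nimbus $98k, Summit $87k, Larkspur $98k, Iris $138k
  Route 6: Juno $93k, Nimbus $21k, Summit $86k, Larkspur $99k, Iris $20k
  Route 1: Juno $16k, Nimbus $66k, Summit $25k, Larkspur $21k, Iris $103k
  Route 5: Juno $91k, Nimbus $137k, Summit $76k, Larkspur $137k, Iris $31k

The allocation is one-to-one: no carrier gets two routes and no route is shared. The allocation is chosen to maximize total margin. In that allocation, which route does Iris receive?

This is a one-to-one assignment (maximum-weight bipartite matching).
Optimal: Juno→Route 7 ($136k), Nimbus→Route 5 ($137k), Summit→Route 4 ($110k), Larkspur→Route 6 ($99k), Iris→Route 1 ($103k) — total 136+137+110+99+103 = $585k.
Max-entry greedy (repeatedly take the single best remaining cell) gives $515k, worse by 70.
Swapping Larkspur↔Nimbus (Larkspur→Route 5 $137k, Nimbus→Route 6 $21k) loses 78.
No other one-to-one assignment exceeds $585k.
Iris's own top route is Route 7 ($138k), but forcing Iris→Route 7 and reassigning the rest optimally gives only $544k — worse by 41.

Iris receives Route 1.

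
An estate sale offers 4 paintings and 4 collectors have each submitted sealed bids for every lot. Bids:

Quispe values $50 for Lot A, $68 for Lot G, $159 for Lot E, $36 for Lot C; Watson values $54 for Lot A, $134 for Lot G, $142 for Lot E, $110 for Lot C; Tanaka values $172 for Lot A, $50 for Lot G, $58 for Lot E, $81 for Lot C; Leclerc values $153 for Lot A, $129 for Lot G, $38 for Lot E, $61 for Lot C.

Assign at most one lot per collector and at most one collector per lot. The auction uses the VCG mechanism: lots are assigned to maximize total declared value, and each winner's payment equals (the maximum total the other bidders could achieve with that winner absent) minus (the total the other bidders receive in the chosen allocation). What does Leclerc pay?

Leclerc pays $24.

Efficient allocation: Quispe→Lot E ($159), Watson→Lot C ($110), Tanaka→Lot A ($172), Leclerc→Lot G ($129); total welfare W = $570.
Leclerc receives Lot G at value $129, so the others get W − 129 = $441.
Without Leclerc: best allocation of the remaining 3 bidders over all 4 lots is Quispe→Lot E ($159), Watson→Lot G ($134), Tanaka→Lot A ($172), total $465.
VCG payment = (others' best without Leclerc) − (others' welfare with Leclerc) = 465 − 441 = $24.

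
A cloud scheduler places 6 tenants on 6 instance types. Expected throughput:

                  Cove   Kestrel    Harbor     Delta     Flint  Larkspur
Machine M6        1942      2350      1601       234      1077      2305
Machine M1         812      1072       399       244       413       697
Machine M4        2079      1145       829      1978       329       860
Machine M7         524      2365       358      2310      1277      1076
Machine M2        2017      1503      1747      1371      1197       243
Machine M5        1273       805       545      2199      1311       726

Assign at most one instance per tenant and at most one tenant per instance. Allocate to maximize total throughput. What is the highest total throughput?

Max total: 11108 ops/s

This is a one-to-one assignment (maximum-weight bipartite matching).
Optimal: Cove→Machine M4 (2079 ops/s), Kestrel→Machine M7 (2365 ops/s), Harbor→Machine M2 (1747 ops/s), Delta→Machine M5 (2199 ops/s), Flint→Machine M1 (413 ops/s), Larkspur→Machine M6 (2305 ops/s) — total 2079+2365+1747+2199+413+2305 = 11108 ops/s.
Row-greedy (each tenant in turn takes its best remaining instance) gives 10164 ops/s, worse by 944.
Next-best assignment: Cove→Machine M4, Kestrel→Machine M1, Harbor→Machine M2, Delta→Machine M7, Flint→Machine M5, Larkspur→Machine M6 = 10824 ops/s.
Every other assignment is strictly worse.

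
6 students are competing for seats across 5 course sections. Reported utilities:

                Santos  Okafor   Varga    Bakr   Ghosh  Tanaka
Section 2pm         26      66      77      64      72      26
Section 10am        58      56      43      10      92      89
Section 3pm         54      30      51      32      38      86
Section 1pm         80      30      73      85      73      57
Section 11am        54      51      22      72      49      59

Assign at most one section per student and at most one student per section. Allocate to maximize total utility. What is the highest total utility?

Max total: 407 points

Optimal: Varga→Section 2pm (77 points), Ghosh→Section 10am (92 points), Tanaka→Section 3pm (86 points), Santos→Section 1pm (80 points), Bakr→Section 11am (72 points) — total 77+92+86+80+72 = 407 points.
Row-greedy (each student in turn takes its best remaining section) gives 361 points, worse by 46.
Next-best assignment: Okafor→Section 2pm, Ghosh→Section 10am, Tanaka→Section 3pm, Santos→Section 1pm, Bakr→Section 11am = 396 points.
Swapping Ghosh↔Varga (Ghosh→Section 2pm 72 points, Varga→Section 10am 43 points) loses 54.
No other one-to-one assignment exceeds 407 points.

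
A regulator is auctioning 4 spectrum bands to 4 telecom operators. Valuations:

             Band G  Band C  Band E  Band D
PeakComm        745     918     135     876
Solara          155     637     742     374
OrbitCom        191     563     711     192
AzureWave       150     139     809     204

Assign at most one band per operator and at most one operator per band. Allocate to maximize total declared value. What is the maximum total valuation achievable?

Max total: $2513M

This is a one-to-one assignment (maximum-weight bipartite matching).
Optimal: PeakComm→Band D ($876M), Solara→Band C ($637M), OrbitCom→Band G ($191M), AzureWave→Band E ($809M) — total 876+637+191+809 = $2513M.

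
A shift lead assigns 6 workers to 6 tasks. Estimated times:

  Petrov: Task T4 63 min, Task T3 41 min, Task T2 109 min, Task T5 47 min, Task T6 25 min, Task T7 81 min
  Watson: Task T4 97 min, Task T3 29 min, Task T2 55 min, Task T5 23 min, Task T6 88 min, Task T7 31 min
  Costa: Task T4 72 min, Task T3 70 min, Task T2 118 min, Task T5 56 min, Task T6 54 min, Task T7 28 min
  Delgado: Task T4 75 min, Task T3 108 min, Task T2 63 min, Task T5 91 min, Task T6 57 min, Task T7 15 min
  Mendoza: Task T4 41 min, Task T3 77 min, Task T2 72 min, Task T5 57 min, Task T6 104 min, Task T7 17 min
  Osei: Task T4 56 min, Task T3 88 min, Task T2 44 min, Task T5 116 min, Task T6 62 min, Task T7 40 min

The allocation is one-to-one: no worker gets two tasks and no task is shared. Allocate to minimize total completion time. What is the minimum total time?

Optimal: Petrov→Task T6 (25 min), Watson→Task T3 (29 min), Costa→Task T5 (56 min), Delgado→Task T7 (15 min), Mendoza→Task T4 (41 min), Osei→Task T2 (44 min) — total 25+29+56+15+41+44 = 210 min.
Checked against all permutations: 210 min is optimal.

Min total: 210 min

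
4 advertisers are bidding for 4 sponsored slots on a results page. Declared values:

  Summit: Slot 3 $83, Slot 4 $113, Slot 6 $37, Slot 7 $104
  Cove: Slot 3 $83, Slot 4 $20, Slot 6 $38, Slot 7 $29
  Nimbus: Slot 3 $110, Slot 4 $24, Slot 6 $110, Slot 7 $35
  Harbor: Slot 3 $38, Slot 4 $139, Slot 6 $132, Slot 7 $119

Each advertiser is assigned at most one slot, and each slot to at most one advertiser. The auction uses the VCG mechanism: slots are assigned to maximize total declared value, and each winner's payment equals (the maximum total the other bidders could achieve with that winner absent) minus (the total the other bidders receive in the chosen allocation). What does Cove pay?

Efficient allocation: Summit→Slot 7 ($104), Cove→Slot 3 ($83), Nimbus→Slot 6 ($110), Harbor→Slot 4 ($139); total welfare W = $436.
Cove receives Slot 3 at value $83, so the others get W − 83 = $353.
Without Cove: best allocation of the remaining 3 bidders over all 4 slots is Summit→Slot 4 ($113), Nimbus→Slot 3 ($110), Harbor→Slot 6 ($132), total $355.
VCG payment = (others' best without Cove) − (others' welfare with Cove) = 355 − 353 = $2.

Cove pays $2.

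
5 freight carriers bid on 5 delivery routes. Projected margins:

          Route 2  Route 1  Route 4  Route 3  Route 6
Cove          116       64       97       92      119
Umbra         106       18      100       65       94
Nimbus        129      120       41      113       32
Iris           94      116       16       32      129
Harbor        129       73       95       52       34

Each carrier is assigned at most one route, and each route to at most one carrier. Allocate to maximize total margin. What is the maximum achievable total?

Max total: $577k

Optimal: Cove→Route 6 ($119k), Umbra→Route 4 ($100k), Nimbus→Route 3 ($113k), Iris→Route 1 ($116k), Harbor→Route 2 ($129k) — total 119+100+113+116+129 = $577k.
Swapping Umbra↔Nimbus (Umbra→Route 3 $65k, Nimbus→Route 4 $41k) loses 107.
Every other assignment is strictly worse.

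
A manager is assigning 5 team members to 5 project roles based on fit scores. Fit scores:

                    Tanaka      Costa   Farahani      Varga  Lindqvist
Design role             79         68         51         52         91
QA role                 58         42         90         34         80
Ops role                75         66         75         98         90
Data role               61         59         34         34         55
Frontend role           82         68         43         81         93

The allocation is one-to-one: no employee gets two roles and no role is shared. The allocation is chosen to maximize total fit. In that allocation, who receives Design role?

Optimal: Tanaka→Frontend role (82 pts), Costa→Data role (59 pts), Farahani→QA role (90 pts), Varga→Ops role (98 pts), Lindqvist→Design role (91 pts) — total 82+59+90+98+91 = 420 pts.
Column-greedy (each role in turn goes to its best remaining employee) gives 408 pts, worse by 12.
Every other assignment is strictly worse.
Lindqvist's own top role is Frontend role (93 pts), but forcing Lindqvist→Frontend role and reassigning the rest optimally gives only 419 pts — worse by 1.

Lindqvist receives Design role.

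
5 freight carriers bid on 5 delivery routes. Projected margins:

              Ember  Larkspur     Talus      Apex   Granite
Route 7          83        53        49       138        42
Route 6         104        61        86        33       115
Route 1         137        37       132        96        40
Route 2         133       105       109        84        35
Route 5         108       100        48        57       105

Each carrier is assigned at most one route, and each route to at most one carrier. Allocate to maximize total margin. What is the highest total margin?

Optimal: Ember→Route 2 ($133k), Larkspur→Route 5 ($100k), Talus→Route 1 ($132k), Apex→Route 7 ($138k), Granite→Route 6 ($115k) — total 133+100+132+138+115 = $618k.
Column-greedy (each route in turn goes to its best remaining carrier) gives $599k, worse by 19.
Swapping Apex↔Ember (Apex→Route 2 $84k, Ember→Route 7 $83k) loses 104.
Checked against all permutations: $618k is optimal.

Maximum total: $618k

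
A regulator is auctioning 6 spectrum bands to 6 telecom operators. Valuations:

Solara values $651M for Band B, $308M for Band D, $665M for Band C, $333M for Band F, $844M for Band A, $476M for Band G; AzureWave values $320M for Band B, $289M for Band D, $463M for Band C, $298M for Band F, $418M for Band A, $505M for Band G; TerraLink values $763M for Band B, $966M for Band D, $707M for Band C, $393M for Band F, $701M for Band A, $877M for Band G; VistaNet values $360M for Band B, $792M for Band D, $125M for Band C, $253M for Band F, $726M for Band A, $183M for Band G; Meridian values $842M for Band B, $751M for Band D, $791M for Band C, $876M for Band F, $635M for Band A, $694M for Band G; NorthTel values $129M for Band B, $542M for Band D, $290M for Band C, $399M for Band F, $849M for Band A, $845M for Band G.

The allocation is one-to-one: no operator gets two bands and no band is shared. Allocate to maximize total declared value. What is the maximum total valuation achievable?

Maximum total: $4583M

Optimal: Solara→Band A ($844M), AzureWave→Band C ($463M), TerraLink→Band B ($763M), VistaNet→Band D ($792M), Meridian→Band F ($876M), NorthTel→Band G ($845M) — total 844+463+763+792+876+845 = $4583M.
Max-entry greedy (repeatedly take the single best remaining cell) gives $4221M, worse by 362.
Swapping Solara↔Meridian (Solara→Band F $333M, Meridian→Band A $635M) loses 752.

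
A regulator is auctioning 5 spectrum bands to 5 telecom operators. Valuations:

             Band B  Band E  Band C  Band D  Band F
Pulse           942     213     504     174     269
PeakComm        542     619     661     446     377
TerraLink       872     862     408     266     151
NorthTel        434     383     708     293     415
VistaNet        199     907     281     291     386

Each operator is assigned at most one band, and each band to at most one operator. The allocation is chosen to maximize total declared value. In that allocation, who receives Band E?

Optimal: Pulse→Band B ($942M), PeakComm→Band D ($446M), TerraLink→Band E ($862M), NorthTel→Band C ($708M), VistaNet→Band F ($386M) — total 942+446+862+708+386 = $3344M.
Row-greedy (each operator in turn takes its best remaining band) gives $3171M, worse by 173.
Next-best assignment: Pulse→Band F, PeakComm→Band D, TerraLink→Band B, NorthTel→Band C, VistaNet→Band E = $3202M.
TerraLink's own top band is Band B ($872M), but forcing TerraLink→Band B and reassigning the rest optimally gives only $3202M — worse by 142.

TerraLink receives Band E.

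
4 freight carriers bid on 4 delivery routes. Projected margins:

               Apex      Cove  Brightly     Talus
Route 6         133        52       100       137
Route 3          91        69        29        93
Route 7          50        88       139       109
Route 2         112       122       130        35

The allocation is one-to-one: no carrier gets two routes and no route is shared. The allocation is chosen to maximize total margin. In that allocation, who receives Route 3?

Optimal: Apex→Route 3 ($91k), Cove→Route 2 ($122k), Brightly→Route 7 ($139k), Talus→Route 6 ($137k) — total 91+122+139+137 = $489k.
Row-greedy (each carrier in turn takes its best remaining route) gives $487k, worse by 2.
Next-best assignment: Apex→Route 6, Cove→Route 2, Brightly→Route 7, Talus→Route 3 = $487k.
No other one-to-one assignment exceeds $489k.
Apex's own top route is Route 6 ($133k), but forcing Apex→Route 6 and reassigning the rest optimally gives only $487k — worse by 2.

Apex receives Route 3.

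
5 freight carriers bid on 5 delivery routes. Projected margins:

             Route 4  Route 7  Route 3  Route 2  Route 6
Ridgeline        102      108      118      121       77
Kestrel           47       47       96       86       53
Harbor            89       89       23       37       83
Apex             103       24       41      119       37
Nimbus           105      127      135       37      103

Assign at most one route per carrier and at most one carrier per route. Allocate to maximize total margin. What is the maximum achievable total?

Max total: $530k

Optimal: Ridgeline→Route 2 ($121k), Kestrel→Route 3 ($96k), Harbor→Route 6 ($83k), Apex→Route 4 ($103k), Nimbus→Route 7 ($127k) — total 121+96+83+103+127 = $530k.
Column-greedy (each route in turn goes to its best remaining carrier) gives $511k, worse by 19.
Next-best assignment: Ridgeline→Route 4, Kestrel→Route 3, Harbor→Route 6, Apex→Route 2, Nimbus→Route 7 = $527k.
Swapping Harbor↔Nimbus (Harbor→Route 7 $89k, Nimbus→Route 6 $103k) loses 18.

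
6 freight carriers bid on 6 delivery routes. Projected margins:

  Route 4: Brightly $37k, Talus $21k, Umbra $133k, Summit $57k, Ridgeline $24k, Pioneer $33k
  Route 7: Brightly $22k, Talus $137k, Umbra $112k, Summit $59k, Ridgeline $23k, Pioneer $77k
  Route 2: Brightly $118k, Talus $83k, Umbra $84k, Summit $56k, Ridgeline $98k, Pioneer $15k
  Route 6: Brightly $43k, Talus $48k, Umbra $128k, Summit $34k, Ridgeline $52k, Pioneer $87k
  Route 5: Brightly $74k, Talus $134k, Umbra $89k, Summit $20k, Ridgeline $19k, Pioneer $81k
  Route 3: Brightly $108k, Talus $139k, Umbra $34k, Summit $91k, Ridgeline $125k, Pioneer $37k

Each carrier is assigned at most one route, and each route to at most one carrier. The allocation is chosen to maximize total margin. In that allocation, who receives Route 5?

Talus receives Route 5.

This is the linear assignment problem.
Optimal: Brightly→Route 2 ($118k), Talus→Route 5 ($134k), Umbra→Route 4 ($133k), Summit→Route 7 ($59k), Ridgeline→Route 3 ($125k), Pioneer→Route 6 ($87k) — total 118+134+133+59+125+87 = $656k.
Row-greedy (each carrier in turn takes its best remaining route) gives $582k, worse by 74.
Next-best assignment: Brightly→Route 2, Talus→Route 7, Umbra→Route 6, Summit→Route 4, Ridgeline→Route 3, Pioneer→Route 5 = $646k.
No other one-to-one assignment exceeds $656k.
Talus's own top route is Route 3 ($139k), but forcing Talus→Route 3 and reassigning the rest optimally gives only $590k — worse by 66.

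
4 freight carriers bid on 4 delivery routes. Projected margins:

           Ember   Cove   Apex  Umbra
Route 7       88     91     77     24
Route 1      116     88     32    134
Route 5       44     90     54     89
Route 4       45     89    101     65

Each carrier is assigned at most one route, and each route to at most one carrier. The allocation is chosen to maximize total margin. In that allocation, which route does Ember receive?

Ember receives Route 7.

Treat this as an assignment problem: match each carrier to one route.
Optimal: Ember→Route 7 ($88k), Cove→Route 5 ($90k), Apex→Route 4 ($101k), Umbra→Route 1 ($134k) — total 88+90+101+134 = $413k.
Column-greedy (each route in turn goes to its best remaining carrier) gives $324k, worse by 89.
Swapping Apex↔Cove (Apex→Route 5 $54k, Cove→Route 4 $89k) loses 48.
Ember's own top route is Route 1 ($116k), but forcing Ember→Route 1 and reassigning the rest optimally gives only $397k — worse by 16.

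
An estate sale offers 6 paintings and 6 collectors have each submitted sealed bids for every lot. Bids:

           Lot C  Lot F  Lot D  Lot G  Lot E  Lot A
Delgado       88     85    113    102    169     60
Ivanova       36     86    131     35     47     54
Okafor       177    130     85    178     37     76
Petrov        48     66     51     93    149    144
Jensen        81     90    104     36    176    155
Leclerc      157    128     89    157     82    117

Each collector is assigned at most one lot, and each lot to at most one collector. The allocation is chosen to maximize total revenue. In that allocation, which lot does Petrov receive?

Petrov receives Lot A.

Optimal: Delgado→Lot F ($85), Ivanova→Lot D ($131), Okafor→Lot G ($178), Petrov→Lot A ($144), Jensen→Lot E ($176), Leclerc→Lot C ($157) — total 85+131+178+144+176+157 = $871.
Column-greedy (each lot in turn goes to its best remaining collector) gives $858, worse by 13.
Swapping Okafor↔Delgado (Okafor→Lot F $130, Delgado→Lot G $102) loses 31.
No other one-to-one assignment exceeds $871.
Petrov's own top lot is Lot E ($149), but forcing Petrov→Lot E and reassigning the rest optimally gives only $855 — worse by 16.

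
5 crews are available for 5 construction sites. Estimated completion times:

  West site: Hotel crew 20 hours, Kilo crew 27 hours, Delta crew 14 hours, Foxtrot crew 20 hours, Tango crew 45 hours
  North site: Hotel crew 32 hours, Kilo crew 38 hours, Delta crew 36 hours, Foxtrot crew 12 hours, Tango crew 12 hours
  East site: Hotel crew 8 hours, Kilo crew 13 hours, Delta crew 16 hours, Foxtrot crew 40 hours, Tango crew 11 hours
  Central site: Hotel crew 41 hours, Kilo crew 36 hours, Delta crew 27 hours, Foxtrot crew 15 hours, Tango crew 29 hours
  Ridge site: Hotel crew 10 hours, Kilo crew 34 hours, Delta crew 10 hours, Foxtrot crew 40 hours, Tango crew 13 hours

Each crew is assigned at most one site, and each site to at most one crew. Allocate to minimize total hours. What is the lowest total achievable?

Optimal: Hotel crew→Ridge site (10 hours), Kilo crew→East site (13 hours), Delta crew→West site (14 hours), Foxtrot crew→Central site (15 hours), Tango crew→North site (12 hours) — total 10+13+14+15+12 = 64 hours.
Next-best assignment: Hotel crew→West site, Kilo crew→East site, Delta crew→Ridge site, Foxtrot crew→Central site, Tango crew→North site = 70 hours.
Swapping Delta crew↔Tango crew (Delta crew→North site 36 hours, Tango crew→West site 45 hours) adds 55.
Checked against all permutations: 64 hours is optimal.

Minimum total: 64 hours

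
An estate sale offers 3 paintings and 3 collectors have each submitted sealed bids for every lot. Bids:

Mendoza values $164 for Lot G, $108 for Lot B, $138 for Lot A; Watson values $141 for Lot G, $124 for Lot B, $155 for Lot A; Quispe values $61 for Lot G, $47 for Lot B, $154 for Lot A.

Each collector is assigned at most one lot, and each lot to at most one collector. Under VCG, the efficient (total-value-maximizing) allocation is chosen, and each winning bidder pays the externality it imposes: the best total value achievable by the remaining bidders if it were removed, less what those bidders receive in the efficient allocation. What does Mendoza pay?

Mendoza pays $17.

Efficient allocation: Mendoza→Lot G ($164), Watson→Lot B ($124), Quispe→Lot A ($154); total welfare W = $442.
Mendoza receives Lot G at value $164, so the others get W − 164 = $278.
Without Mendoza: best allocation of the remaining 2 bidders over all 3 lots is Watson→Lot G ($141), Quispe→Lot A ($154), total $295.
VCG payment = (others' best without Mendoza) − (others' welfare with Mendoza) = 295 − 278 = $17.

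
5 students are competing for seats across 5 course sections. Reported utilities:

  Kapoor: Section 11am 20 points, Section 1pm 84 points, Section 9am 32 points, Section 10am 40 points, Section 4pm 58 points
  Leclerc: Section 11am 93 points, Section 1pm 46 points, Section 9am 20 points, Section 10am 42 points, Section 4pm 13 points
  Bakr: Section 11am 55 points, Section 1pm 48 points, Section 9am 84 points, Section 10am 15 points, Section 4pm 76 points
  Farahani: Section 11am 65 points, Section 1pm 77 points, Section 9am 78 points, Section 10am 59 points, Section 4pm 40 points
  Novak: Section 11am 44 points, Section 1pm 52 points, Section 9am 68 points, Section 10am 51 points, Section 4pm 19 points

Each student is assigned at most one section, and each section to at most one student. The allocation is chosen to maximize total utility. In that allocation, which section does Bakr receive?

Bakr receives Section 4pm.

Optimal: Kapoor→Section 1pm (84 points), Leclerc→Section 11am (93 points), Bakr→Section 4pm (76 points), Farahani→Section 9am (78 points), Novak→Section 10am (51 points) — total 84+93+76+78+51 = 382 points.
Max-entry greedy (repeatedly take the single best remaining cell) gives 339 points, worse by 43.
No other one-to-one assignment exceeds 382 points.
Bakr's own top section is Section 9am (84 points), but forcing Bakr→Section 9am and reassigning the rest optimally gives only 363 points — worse by 19.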